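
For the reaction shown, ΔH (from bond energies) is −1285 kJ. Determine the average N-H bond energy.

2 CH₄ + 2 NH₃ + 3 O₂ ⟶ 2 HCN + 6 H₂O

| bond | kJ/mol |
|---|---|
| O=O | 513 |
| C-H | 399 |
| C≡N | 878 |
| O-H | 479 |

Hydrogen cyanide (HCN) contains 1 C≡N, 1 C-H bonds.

D(N-H) ≈ 381 kJ/mol

Let D be the N-H bond energy.
Σ(broken) = 8×399 + 6×D + 3×513 = 4731 + 6D
Σ(formed) = 2×878 + 2×399 + 12×479 = 8302
ΔH = Σ(broken) − Σ(formed) = (4731 + 6D) − (8302) = −3571 + 6D
Setting this equal to −1285 kJ gives 6D = 2286, so D = 381 kJ/mol.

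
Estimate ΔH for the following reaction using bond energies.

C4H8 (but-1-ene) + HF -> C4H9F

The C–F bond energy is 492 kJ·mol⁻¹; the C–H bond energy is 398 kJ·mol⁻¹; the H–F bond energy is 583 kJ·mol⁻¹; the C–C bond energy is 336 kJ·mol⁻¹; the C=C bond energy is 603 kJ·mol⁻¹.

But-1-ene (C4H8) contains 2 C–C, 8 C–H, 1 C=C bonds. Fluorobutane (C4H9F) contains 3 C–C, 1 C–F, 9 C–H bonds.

ΔH ≈ −40 kJ

Bonds broken (reactants):
  C–C: 2 × 336 = 672
  C–H: 8 × 398 = 3184
  C=C: 1 × 603 = 603
  H–F: 1 × 583 = 583
  Σ(broken) = 5042 kJ
Bonds formed (products):
  C–C: 3 × 336 = 1008
  C–F: 1 × 492 = 492
  C–H: 9 × 398 = 3582
  Σ(formed) = 5082 kJ
ΔH = Σ(broken) − Σ(formed) = 5042 − 5082 = −40 kJ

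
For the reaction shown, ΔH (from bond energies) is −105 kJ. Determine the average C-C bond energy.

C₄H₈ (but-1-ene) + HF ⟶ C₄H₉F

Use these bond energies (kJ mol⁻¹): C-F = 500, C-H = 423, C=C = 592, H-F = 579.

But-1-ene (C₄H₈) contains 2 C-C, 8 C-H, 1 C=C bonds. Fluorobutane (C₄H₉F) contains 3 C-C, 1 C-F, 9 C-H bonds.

Let D be the C-C bond energy.
Σ(broken) = 2×D + 8×423 + 1×592 + 1×579 = 4555 + 2D
Σ(formed) = 3×D + 1×500 + 9×423 = 4307 + 3D
ΔH = Σ(broken) − Σ(formed) = (4555 + 2D) − (4307 + 3D) = +248 − D
Setting this equal to −105 kJ gives D = 353 kJ/mol.

D(C-C) ≈ 353 kJ/mol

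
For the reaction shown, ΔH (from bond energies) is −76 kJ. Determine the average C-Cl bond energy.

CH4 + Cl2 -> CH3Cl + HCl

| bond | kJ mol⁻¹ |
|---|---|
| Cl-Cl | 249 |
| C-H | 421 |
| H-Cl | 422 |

D(C-Cl) ≈ 324 kJ/mol

Let D be the C-Cl bond energy.
Σ(broken) = 4×421 + 1×249 = 1933
Σ(formed) = 1×D + 3×421 + 1×422 = 1685 + D
ΔH = Σ(broken) − Σ(formed) = (1933) − (1685 + D) = +248 − D
Setting this equal to −76 kJ gives D = 324 kJ/mol.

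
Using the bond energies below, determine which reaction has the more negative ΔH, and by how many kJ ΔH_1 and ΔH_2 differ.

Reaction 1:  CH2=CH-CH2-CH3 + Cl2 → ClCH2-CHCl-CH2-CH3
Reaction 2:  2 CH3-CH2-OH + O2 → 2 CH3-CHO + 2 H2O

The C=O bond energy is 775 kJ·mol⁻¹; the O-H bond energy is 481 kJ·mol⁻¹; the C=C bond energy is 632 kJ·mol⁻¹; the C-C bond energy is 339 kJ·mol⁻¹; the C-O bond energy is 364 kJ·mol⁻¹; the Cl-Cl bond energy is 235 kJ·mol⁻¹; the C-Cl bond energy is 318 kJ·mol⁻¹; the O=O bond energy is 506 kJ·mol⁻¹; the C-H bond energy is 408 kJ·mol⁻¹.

Reaction 2, by 354 kJ

Reaction 1:
  Bonds broken (reactants):
    C-C: 2 × 339 = 678
    C-H: 8 × 408 = 3264
    C=C: 1 × 632 = 632
    Cl-Cl: 1 × 235 = 235
    Σ(broken) = 4809 kJ
  Bonds formed (products):
    C-C: 3 × 339 = 1017
    C-Cl: 2 × 318 = 636
    C-H: 8 × 408 = 3264
    Σ(formed) = 4917 kJ
  ΔH_1 = 4809 − 4917 = −108 kJ
Reaction 2:
  Bonds broken (reactants):
    C-C: 2 × 339 = 678
    C-H: 10 × 408 = 4080
    C-O: 2 × 364 = 728
    O-H: 2 × 481 = 962
    O=O: 1 × 506 = 506
    Σ(broken) = 6954 kJ
  Bonds formed (products):
    C-C: 2 × 339 = 678
    C-H: 8 × 408 = 3264
    C=O: 2 × 775 = 1550
    O-H: 4 × 481 = 1924
    Σ(formed) = 7416 kJ
  ΔH_2 = 6954 − 7416 = −462 kJ
ΔH_1 − ΔH_2 = +354 kJ, so reaction 2 has the more negative ΔH; |ΔH_1 − ΔH_2| = 354 kJ.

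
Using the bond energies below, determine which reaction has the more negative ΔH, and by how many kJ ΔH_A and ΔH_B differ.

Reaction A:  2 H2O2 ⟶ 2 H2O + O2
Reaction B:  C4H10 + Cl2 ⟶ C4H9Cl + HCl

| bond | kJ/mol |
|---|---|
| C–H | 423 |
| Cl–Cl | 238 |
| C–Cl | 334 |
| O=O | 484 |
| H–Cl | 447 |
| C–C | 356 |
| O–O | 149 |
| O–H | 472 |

Reaction A, by 66 kJ

Reaction A:
  Bonds broken (reactants):
    O–H: 4 × 472 = 1888
    O–O: 2 × 149 = 298
    Σ(broken) = 2186 kJ
  Bonds formed (products):
    O–H: 4 × 472 = 1888
    O=O: 1 × 484 = 484
    Σ(formed) = 2372 kJ
  ΔH_A = 2186 − 2372 = −186 kJ
Reaction B:
  Bonds broken (reactants):
    C–C: 3 × 356 = 1068
    C–H: 10 × 423 = 4230
    Cl–Cl: 1 × 238 = 238
    Σ(broken) = 5536 kJ
  Bonds formed (products):
    C–C: 3 × 356 = 1068
    C–Cl: 1 × 334 = 334
    C–H: 9 × 423 = 3807
    H–Cl: 1 × 447 = 447
    Σ(formed) = 5656 kJ
  ΔH_B = 5536 − 5656 = −120 kJ
ΔH_A − ΔH_B = −66 kJ, so reaction A has the more negative ΔH; |ΔH_A − ΔH_B| = 66 kJ.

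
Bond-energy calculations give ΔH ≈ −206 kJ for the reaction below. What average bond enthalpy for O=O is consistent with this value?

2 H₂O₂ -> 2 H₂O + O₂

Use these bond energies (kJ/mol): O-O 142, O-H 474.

Let D be the O=O bond energy.
Σ(broken) = 4×474 + 2×142 = 2180
Σ(formed) = 4×474 + 1×D = 1896 + D
ΔH = Σ(broken) − Σ(formed) = (2180) − (1896 + D) = +284 − D
Setting this equal to −206 kJ gives D = 490 kJ/mol.

D(O=O) ≈ 490 kJ/mol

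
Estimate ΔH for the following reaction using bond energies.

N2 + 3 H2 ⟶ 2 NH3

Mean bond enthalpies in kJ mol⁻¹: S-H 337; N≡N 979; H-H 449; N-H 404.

ΔH ≈ −98 kJ

Bonds broken (reactants):
  H-H: 3 × 449 = 1347
  N≡N: 1 × 979 = 979
  Σ(broken) = 2326 kJ
Bonds formed (products):
  N-H: 6 × 404 = 2424
  Σ(formed) = 2424 kJ
ΔH = Σ(broken) − Σ(formed) = 2326 − 2424 = −98 kJ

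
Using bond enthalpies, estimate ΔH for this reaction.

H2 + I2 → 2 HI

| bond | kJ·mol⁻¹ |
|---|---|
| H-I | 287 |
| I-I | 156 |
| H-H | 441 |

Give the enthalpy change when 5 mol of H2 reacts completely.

ΔH = +115 kJ

Bonds broken (reactants):
  H-H: 1 × 441 = 441
  I-I: 1 × 156 = 156
  Σ(broken) = 597 kJ
Bonds formed (products):
  H-I: 2 × 287 = 574
  Σ(formed) = 574 kJ
ΔH = Σ(broken) − Σ(formed) = 597 − 574 = +23 kJ
For 5× the reaction as written: 5 × (+23) = +115 kJ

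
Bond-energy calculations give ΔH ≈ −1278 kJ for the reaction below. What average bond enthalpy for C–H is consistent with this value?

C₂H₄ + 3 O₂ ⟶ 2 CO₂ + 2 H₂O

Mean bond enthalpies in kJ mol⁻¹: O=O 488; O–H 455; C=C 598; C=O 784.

Let D be the C–H bond energy.
Σ(broken) = 4×D + 1×598 + 3×488 = 2062 + 4D
Σ(formed) = 4×784 + 4×455 = 4956
ΔH = Σ(broken) − Σ(formed) = (2062 + 4D) − (4956) = −2894 + 4D
Setting this equal to −1278 kJ gives 4D = 1616, so D = 404 kJ/mol.

D(C–H) ≈ 404 kJ/mol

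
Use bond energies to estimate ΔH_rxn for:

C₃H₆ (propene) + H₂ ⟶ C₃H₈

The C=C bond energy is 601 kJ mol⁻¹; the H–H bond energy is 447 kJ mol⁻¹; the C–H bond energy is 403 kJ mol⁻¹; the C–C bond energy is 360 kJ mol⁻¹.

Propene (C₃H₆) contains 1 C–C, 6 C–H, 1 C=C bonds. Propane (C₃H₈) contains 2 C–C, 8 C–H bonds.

Bonds broken (reactants):
  C–C: 1 × 360 = 360
  C–H: 6 × 403 = 2418
  C=C: 1 × 601 = 601
  H–H: 1 × 447 = 447
  Σ(broken) = 3826 kJ
Bonds formed (products):
  C–C: 2 × 360 = 720
  C–H: 8 × 403 = 3224
  Σ(formed) = 3944 kJ
ΔH = Σ(broken) − Σ(formed) = 3826 − 3944 = −118 kJ

ΔH ≈ −118 kJ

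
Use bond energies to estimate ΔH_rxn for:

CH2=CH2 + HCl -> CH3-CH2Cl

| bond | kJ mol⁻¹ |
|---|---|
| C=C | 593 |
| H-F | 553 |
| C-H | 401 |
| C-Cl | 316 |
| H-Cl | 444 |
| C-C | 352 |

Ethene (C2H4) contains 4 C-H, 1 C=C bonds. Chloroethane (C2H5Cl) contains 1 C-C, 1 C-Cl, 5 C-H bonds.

ΔH ≈ −32 kJ

Bonds broken (reactants):
  C-H: 4 × 401 = 1604
  C=C: 1 × 593 = 593
  H-Cl: 1 × 444 = 444
  Σ(broken) = 2641 kJ
Bonds formed (products):
  C-C: 1 × 352 = 352
  C-Cl: 1 × 316 = 316
  C-H: 5 × 401 = 2005
  Σ(formed) = 2673 kJ
ΔH = Σ(broken) − Σ(formed) = 2641 − 2673 = −32 kJ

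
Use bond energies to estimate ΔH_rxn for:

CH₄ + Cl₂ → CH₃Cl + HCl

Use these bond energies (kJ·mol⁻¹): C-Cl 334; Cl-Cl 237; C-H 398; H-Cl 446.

ΔH ≈ −145 kJ

Bonds broken (reactants):
  C-H: 4 × 398 = 1592
  Cl-Cl: 1 × 237 = 237
  Σ(broken) = 1829 kJ
Bonds formed (products):
  C-Cl: 1 × 334 = 334
  C-H: 3 × 398 = 1194
  H-Cl: 1 × 446 = 446
  Σ(formed) = 1974 kJ
ΔH = Σ(broken) − Σ(formed) = 1829 − 1974 = −145 kJ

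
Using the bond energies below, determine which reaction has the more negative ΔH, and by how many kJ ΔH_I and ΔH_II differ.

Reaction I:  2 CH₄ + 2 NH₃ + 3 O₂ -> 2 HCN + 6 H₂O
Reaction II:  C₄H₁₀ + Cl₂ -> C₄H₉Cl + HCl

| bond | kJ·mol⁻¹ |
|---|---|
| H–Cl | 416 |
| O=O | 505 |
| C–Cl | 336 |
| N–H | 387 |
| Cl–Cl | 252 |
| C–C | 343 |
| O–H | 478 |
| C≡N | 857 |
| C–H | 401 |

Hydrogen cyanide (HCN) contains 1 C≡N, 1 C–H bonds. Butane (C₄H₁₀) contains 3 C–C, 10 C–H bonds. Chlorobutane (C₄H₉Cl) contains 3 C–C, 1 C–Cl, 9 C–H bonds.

Reaction I:
  Bonds broken (reactants):
    C–H: 8 × 401 = 3208
    N–H: 6 × 387 = 2322
    O=O: 3 × 505 = 1515
    Σ(broken) = 7045 kJ
  Bonds formed (products):
    C≡N: 2 × 857 = 1714
    C–H: 2 × 401 = 802
    O–H: 12 × 478 = 5736
    Σ(formed) = 8252 kJ
  ΔH_I = 7045 − 8252 = −1207 kJ
Reaction II:
  Bonds broken (reactants):
    C–C: 3 × 343 = 1029
    C–H: 10 × 401 = 4010
    Cl–Cl: 1 × 252 = 252
    Σ(broken) = 5291 kJ
  Bonds formed (products):
    C–C: 3 × 343 = 1029
    C–Cl: 1 × 336 = 336
    C–H: 9 × 401 = 3609
    H–Cl: 1 × 416 = 416
    Σ(formed) = 5390 kJ
  ΔH_II = 5291 − 5390 = −99 kJ
ΔH_I − ΔH_II = −1108 kJ, so reaction I has the more negative ΔH; |ΔH_I − ΔH_II| = 1108 kJ.

Reaction I, by 1108 kJ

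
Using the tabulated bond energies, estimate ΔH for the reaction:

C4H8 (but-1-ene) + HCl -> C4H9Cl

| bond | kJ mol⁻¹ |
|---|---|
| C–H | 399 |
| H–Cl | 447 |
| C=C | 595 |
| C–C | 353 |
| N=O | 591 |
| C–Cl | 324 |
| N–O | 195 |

Bonds broken (reactants):
  C–C: 2 × 353 = 706
  C–H: 8 × 399 = 3192
  C=C: 1 × 595 = 595
  H–Cl: 1 × 447 = 447
  Σ(broken) = 4940 kJ
Bonds formed (products):
  C–C: 3 × 353 = 1059
  C–Cl: 1 × 324 = 324
  C–H: 9 × 399 = 3591
  Σ(formed) = 4974 kJ
ΔH = Σ(broken) − Σ(formed) = 4940 − 4974 = −34 kJ

ΔH ≈ −34 kJ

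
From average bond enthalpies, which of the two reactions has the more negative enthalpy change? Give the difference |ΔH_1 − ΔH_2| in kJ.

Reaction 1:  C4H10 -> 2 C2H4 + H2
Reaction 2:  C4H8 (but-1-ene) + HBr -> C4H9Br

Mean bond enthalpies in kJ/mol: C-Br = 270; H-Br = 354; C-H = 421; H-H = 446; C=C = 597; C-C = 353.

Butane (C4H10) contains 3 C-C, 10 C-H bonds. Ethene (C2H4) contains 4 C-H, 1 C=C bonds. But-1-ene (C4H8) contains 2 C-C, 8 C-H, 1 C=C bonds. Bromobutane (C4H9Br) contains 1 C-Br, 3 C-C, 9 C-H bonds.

Reaction 2, by 354 kJ

Reaction 1:
  Bonds broken (reactants):
    C-C: 3 × 353 = 1059
    C-H: 10 × 421 = 4210
    Σ(broken) = 5269 kJ
  Bonds formed (products):
    C-H: 8 × 421 = 3368
    C=C: 2 × 597 = 1194
    H-H: 1 × 446 = 446
    Σ(formed) = 5008 kJ
  ΔH_1 = 5269 − 5008 = +261 kJ
Reaction 2:
  Bonds broken (reactants):
    C-C: 2 × 353 = 706
    C-H: 8 × 421 = 3368
    C=C: 1 × 597 = 597
    H-Br: 1 × 354 = 354
    Σ(broken) = 5025 kJ
  Bonds formed (products):
    C-Br: 1 × 270 = 270
    C-C: 3 × 353 = 1059
    C-H: 9 × 421 = 3789
    Σ(formed) = 5118 kJ
  ΔH_2 = 5025 − 5118 = −93 kJ
ΔH_1 − ΔH_2 = +354 kJ, so reaction 2 has the more negative ΔH; |ΔH_1 − ΔH_2| = 354 kJ.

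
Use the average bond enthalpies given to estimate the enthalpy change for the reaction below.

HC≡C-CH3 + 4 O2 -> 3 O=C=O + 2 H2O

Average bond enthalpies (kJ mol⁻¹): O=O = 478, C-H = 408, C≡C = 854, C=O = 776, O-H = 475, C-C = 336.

ΔH ≈ −1822 kJ

Bonds broken (reactants):
  C≡C: 1 × 854 = 854
  C-C: 1 × 336 = 336
  C-H: 4 × 408 = 1632
  O=O: 4 × 478 = 1912
  Σ(broken) = 4734 kJ
Bonds formed (products):
  C=O: 6 × 776 = 4656
  O-H: 4 × 475 = 1900
  Σ(formed) = 6556 kJ
ΔH = Σ(broken) − Σ(formed) = 4734 − 6556 = −1822 kJ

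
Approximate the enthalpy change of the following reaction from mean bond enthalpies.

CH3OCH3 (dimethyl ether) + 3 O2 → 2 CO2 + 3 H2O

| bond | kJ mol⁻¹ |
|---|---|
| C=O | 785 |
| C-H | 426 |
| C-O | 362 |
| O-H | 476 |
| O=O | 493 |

ΔH ≈ −1237 kJ

Bonds broken (reactants):
  C-H: 6 × 426 = 2556
  C-O: 2 × 362 = 724
  O=O: 3 × 493 = 1479
  Σ(broken) = 4759 kJ
Bonds formed (products):
  C=O: 4 × 785 = 3140
  O-H: 6 × 476 = 2856
  Σ(formed) = 5996 kJ
ΔH = Σ(broken) − Σ(formed) = 4759 − 5996 = −1237 kJ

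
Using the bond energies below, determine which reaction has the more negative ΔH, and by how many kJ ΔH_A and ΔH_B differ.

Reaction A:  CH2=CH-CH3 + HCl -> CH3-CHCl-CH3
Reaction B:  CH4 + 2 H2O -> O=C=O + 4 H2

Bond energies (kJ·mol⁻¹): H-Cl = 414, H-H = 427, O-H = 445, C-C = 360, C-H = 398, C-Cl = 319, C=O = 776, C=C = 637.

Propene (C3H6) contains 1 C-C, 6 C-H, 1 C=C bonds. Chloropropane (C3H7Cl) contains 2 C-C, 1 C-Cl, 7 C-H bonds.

Reaction A:
  Bonds broken (reactants):
    C-C: 1 × 360 = 360
    C-H: 6 × 398 = 2388
    C=C: 1 × 637 = 637
    H-Cl: 1 × 414 = 414
    Σ(broken) = 3799 kJ
  Bonds formed (products):
    C-C: 2 × 360 = 720
    C-Cl: 1 × 319 = 319
    C-H: 7 × 398 = 2786
    Σ(formed) = 3825 kJ
  ΔH_A = 3799 − 3825 = −26 kJ
Reaction B:
  Bonds broken (reactants):
    C-H: 4 × 398 = 1592
    O-H: 4 × 445 = 1780
    Σ(broken) = 3372 kJ
  Bonds formed (products):
    C=O: 2 × 776 = 1552
    H-H: 4 × 427 = 1708
    Σ(formed) = 3260 kJ
  ΔH_B = 3372 − 3260 = +112 kJ
ΔH_A − ΔH_B = −138 kJ, so reaction A has the more negative ΔH; |ΔH_A − ΔH_B| = 138 kJ.

Reaction A, by 138 kJ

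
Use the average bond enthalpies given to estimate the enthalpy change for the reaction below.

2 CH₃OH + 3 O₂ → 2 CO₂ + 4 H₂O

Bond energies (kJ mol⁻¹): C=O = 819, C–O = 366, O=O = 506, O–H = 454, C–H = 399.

ΔH ≈ −1356 kJ

Bonds broken (reactants):
  C–H: 6 × 399 = 2394
  C–O: 2 × 366 = 732
  O–H: 2 × 454 = 908
  O=O: 3 × 506 = 1518
  Σ(broken) = 5552 kJ
Bonds formed (products):
  C=O: 4 × 819 = 3276
  O–H: 8 × 454 = 3632
  Σ(formed) = 6908 kJ
ΔH = Σ(broken) − Σ(formed) = 5552 − 6908 = −1356 kJ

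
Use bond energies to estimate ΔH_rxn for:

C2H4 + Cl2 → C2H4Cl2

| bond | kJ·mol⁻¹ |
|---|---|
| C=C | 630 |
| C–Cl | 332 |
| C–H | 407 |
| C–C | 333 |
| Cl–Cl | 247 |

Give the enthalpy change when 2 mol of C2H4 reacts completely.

Bonds broken (reactants):
  C–H: 4 × 407 = 1628
  C=C: 1 × 630 = 630
  Cl–Cl: 1 × 247 = 247
  Σ(broken) = 2505 kJ
Bonds formed (products):
  C–C: 1 × 333 = 333
  C–Cl: 2 × 332 = 664
  C–H: 4 × 407 = 1628
  Σ(formed) = 2625 kJ
ΔH = Σ(broken) − Σ(formed) = 2505 − 2625 = −120 kJ
For 2× the reaction as written: 2 × (−120) = −240 kJ

ΔH = −240 kJ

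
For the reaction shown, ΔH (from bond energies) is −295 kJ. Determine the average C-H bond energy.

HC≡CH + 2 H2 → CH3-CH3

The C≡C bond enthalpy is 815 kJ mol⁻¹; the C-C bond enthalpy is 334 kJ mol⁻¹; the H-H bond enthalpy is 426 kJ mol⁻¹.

Let D be the C-H bond energy.
Σ(broken) = 1×815 + 2×D + 2×426 = 1667 + 2D
Σ(formed) = 1×334 + 6×D = 334 + 6D
ΔH = Σ(broken) − Σ(formed) = (1667 + 2D) − (334 + 6D) = +1333 − 4D
Setting this equal to −295 kJ gives 4D = 1628, so D = 407 kJ/mol.

D(C-H) ≈ 407 kJ/mol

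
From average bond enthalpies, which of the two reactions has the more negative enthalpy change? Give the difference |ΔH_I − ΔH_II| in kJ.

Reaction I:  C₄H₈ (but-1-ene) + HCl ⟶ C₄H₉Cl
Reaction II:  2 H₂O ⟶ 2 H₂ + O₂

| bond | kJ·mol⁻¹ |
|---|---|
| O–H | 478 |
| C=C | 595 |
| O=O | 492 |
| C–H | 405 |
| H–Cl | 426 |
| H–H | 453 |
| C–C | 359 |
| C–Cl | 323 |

Reaction I:
  Bonds broken (reactants):
    C–C: 2 × 359 = 718
    C–H: 8 × 405 = 3240
    C=C: 1 × 595 = 595
    H–Cl: 1 × 426 = 426
    Σ(broken) = 4979 kJ
  Bonds formed (products):
    C–C: 3 × 359 = 1077
    C–Cl: 1 × 323 = 323
    C–H: 9 × 405 = 3645
    Σ(formed) = 5045 kJ
  ΔH_I = 4979 − 5045 = −66 kJ
Reaction II:
  Bonds broken (reactants):
    O–H: 4 × 478 = 1912
    Σ(broken) = 1912 kJ
  Bonds formed (products):
    H–H: 2 × 453 = 906
    O=O: 1 × 492 = 492
    Σ(formed) = 1398 kJ
  ΔH_II = 1912 − 1398 = +514 kJ
ΔH_I − ΔH_II = −580 kJ, so reaction I has the more negative ΔH; |ΔH_I − ΔH_II| = 580 kJ.

Reaction I, by 580 kJ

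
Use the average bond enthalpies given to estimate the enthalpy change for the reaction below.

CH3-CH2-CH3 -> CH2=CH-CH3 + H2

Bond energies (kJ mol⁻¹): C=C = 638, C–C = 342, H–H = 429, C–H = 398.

ΔH ≈ +71 kJ

Bonds broken (reactants):
  C–C: 2 × 342 = 684
  C–H: 8 × 398 = 3184
  Σ(broken) = 3868 kJ
Bonds formed (products):
  C–C: 1 × 342 = 342
  C–H: 6 × 398 = 2388
  C=C: 1 × 638 = 638
  H–H: 1 × 429 = 429
  Σ(formed) = 3797 kJ
ΔH = Σ(broken) − Σ(formed) = 3868 − 3797 = +71 kJ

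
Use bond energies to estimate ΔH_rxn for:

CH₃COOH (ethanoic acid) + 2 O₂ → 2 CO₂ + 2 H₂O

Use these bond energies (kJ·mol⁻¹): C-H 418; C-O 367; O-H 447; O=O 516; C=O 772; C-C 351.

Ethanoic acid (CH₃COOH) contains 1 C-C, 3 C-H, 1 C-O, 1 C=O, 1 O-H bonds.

ΔH ≈ −653 kJ

Bonds broken (reactants):
  C-C: 1 × 351 = 351
  C-H: 3 × 418 = 1254
  C-O: 1 × 367 = 367
  C=O: 1 × 772 = 772
  O-H: 1 × 447 = 447
  O=O: 2 × 516 = 1032
  Σ(broken) = 4223 kJ
Bonds formed (products):
  C=O: 4 × 772 = 3088
  O-H: 4 × 447 = 1788
  Σ(formed) = 4876 kJ
ΔH = Σ(broken) − Σ(formed) = 4223 − 4876 = −653 kJ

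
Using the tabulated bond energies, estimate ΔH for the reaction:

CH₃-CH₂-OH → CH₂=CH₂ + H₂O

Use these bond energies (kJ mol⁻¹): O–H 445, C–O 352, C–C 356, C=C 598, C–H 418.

Bonds broken (reactants):
  C–C: 1 × 356 = 356
  C–H: 5 × 418 = 2090
  C–O: 1 × 352 = 352
  O–H: 1 × 445 = 445
  Σ(broken) = 3243 kJ
Bonds formed (products):
  C–H: 4 × 418 = 1672
  C=C: 1 × 598 = 598
  O–H: 2 × 445 = 890
  Σ(formed) = 3160 kJ
ΔH = Σ(broken) − Σ(formed) = 3243 − 3160 = +83 kJ

ΔH ≈ +83 kJ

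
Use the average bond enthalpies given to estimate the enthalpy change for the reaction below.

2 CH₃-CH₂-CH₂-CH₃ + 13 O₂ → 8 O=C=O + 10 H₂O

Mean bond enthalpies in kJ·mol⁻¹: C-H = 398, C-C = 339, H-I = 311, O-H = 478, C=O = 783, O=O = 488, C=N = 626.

Bonds broken (reactants):
  C-C: 6 × 339 = 2034
  C-H: 20 × 398 = 7960
  O=O: 13 × 488 = 6344
  Σ(broken) = 16338 kJ
Bonds formed (products):
  C=O: 16 × 783 = 12528
  O-H: 20 × 478 = 9560
  Σ(formed) = 22088 kJ
ΔH = Σ(broken) − Σ(formed) = 16338 − 22088 = −5750 kJ

ΔH ≈ −5750 kJ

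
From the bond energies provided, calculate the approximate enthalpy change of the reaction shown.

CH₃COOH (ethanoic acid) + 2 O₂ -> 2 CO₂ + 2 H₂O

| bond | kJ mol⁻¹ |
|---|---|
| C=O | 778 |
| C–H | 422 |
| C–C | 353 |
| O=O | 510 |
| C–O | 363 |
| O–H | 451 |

ΔH ≈ −685 kJ

Bonds broken (reactants):
  C–C: 1 × 353 = 353
  C–H: 3 × 422 = 1266
  C–O: 1 × 363 = 363
  C=O: 1 × 778 = 778
  O–H: 1 × 451 = 451
  O=O: 2 × 510 = 1020
  Σ(broken) = 4231 kJ
Bonds formed (products):
  C=O: 4 × 778 = 3112
  O–H: 4 × 451 = 1804
  Σ(formed) = 4916 kJ
ΔH = Σ(broken) − Σ(formed) = 4231 − 4916 = −685 kJ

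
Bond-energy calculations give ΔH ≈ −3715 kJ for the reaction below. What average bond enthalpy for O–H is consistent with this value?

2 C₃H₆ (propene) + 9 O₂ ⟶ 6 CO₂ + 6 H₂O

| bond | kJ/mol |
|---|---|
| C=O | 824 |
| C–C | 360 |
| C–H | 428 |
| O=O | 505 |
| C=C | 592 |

Let D be the O–H bond energy.
Σ(broken) = 2×360 + 12×428 + 2×592 + 9×505 = 11585
Σ(formed) = 12×824 + 12×D = 9888 + 12D
ΔH = Σ(broken) − Σ(formed) = (11585) − (9888 + 12D) = +1697 − 12D
Setting this equal to −3715 kJ gives 12D = 5412, so D = 451 kJ/mol.

D(O–H) ≈ 451 kJ/mol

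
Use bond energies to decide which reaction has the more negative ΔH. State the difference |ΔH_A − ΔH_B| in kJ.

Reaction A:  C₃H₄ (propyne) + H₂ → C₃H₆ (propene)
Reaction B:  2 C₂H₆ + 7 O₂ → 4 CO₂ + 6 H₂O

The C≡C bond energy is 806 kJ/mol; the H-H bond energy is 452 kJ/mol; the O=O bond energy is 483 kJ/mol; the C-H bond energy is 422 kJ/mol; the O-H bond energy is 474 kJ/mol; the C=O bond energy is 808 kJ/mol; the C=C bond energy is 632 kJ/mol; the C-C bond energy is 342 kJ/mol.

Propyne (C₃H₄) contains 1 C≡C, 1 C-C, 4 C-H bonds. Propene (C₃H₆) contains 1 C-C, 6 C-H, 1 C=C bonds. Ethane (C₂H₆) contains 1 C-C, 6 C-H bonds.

Reaction B, by 2805 kJ

Reaction A:
  Bonds broken (reactants):
    C≡C: 1 × 806 = 806
    C-C: 1 × 342 = 342
    C-H: 4 × 422 = 1688
    H-H: 1 × 452 = 452
    Σ(broken) = 3288 kJ
  Bonds formed (products):
    C-C: 1 × 342 = 342
    C-H: 6 × 422 = 2532
    C=C: 1 × 632 = 632
    Σ(formed) = 3506 kJ
  ΔH_A = 3288 − 3506 = −218 kJ
Reaction B:
  Bonds broken (reactants):
    C-C: 2 × 342 = 684
    C-H: 12 × 422 = 5064
    O=O: 7 × 483 = 3381
    Σ(broken) = 9129 kJ
  Bonds formed (products):
    C=O: 8 × 808 = 6464
    O-H: 12 × 474 = 5688
    Σ(formed) = 12152 kJ
  ΔH_B = 9129 − 12152 = −3023 kJ
ΔH_A − ΔH_B = +2805 kJ, so reaction B has the more negative ΔH; |ΔH_A − ΔH_B| = 2805 kJ.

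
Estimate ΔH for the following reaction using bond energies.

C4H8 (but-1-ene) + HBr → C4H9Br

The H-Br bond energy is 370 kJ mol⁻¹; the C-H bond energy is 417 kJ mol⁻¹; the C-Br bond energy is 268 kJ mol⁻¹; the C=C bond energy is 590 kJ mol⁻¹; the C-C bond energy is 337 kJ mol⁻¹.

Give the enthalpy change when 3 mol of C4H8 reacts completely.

ΔH = −186 kJ

Bonds broken (reactants):
  C-C: 2 × 337 = 674
  C-H: 8 × 417 = 3336
  C=C: 1 × 590 = 590
  H-Br: 1 × 370 = 370
  Σ(broken) = 4970 kJ
Bonds formed (products):
  C-Br: 1 × 268 = 268
  C-C: 3 × 337 = 1011
  C-H: 9 × 417 = 3753
  Σ(formed) = 5032 kJ
ΔH = Σ(broken) − Σ(formed) = 4970 − 5032 = −62 kJ
For 3× the reaction as written: 3 × (−62) = −186 kJ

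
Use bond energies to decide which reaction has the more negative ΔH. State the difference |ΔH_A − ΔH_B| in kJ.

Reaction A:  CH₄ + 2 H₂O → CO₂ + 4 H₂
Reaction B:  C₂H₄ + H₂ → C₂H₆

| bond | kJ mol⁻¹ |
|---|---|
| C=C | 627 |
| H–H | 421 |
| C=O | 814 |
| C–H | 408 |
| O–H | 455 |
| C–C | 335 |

Reaction B, by 243 kJ

Reaction A:
  Bonds broken (reactants):
    C–H: 4 × 408 = 1632
    O–H: 4 × 455 = 1820
    Σ(broken) = 3452 kJ
  Bonds formed (products):
    C=O: 2 × 814 = 1628
    H–H: 4 × 421 = 1684
    Σ(formed) = 3312 kJ
  ΔH_A = 3452 − 3312 = +140 kJ
Reaction B:
  Bonds broken (reactants):
    C–H: 4 × 408 = 1632
    C=C: 1 × 627 = 627
    H–H: 1 × 421 = 421
    Σ(broken) = 2680 kJ
  Bonds formed (products):
    C–C: 1 × 335 = 335
    C–H: 6 × 408 = 2448
    Σ(formed) = 2783 kJ
  ΔH_B = 2680 − 2783 = −103 kJ
ΔH_A − ΔH_B = +243 kJ, so reaction B has the more negative ΔH; |ΔH_A − ΔH_B| = 243 kJ.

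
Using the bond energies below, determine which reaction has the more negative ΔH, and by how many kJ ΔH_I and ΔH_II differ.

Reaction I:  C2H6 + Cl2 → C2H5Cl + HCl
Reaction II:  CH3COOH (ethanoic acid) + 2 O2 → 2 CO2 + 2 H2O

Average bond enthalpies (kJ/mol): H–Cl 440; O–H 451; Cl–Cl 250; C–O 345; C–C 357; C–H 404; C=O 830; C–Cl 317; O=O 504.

Reaction I:
  Bonds broken (reactants):
    C–C: 1 × 357 = 357
    C–H: 6 × 404 = 2424
    Cl–Cl: 1 × 250 = 250
    Σ(broken) = 3031 kJ
  Bonds formed (products):
    C–C: 1 × 357 = 357
    C–Cl: 1 × 317 = 317
    C–H: 5 × 404 = 2020
    H–Cl: 1 × 440 = 440
    Σ(formed) = 3134 kJ
  ΔH_I = 3031 − 3134 = −103 kJ
Reaction II:
  Bonds broken (reactants):
    C–C: 1 × 357 = 357
    C–H: 3 × 404 = 1212
    C–O: 1 × 345 = 345
    C=O: 1 × 830 = 830
    O–H: 1 × 451 = 451
    O=O: 2 × 504 = 1008
    Σ(broken) = 4203 kJ
  Bonds formed (products):
    C=O: 4 × 830 = 3320
    O–H: 4 × 451 = 1804
    Σ(formed) = 5124 kJ
  ΔH_II = 4203 − 5124 = −921 kJ
ΔH_I − ΔH_II = +818 kJ, so reaction II has the more negative ΔH; |ΔH_I − ΔH_II| = 818 kJ.

Reaction II, by 818 kJ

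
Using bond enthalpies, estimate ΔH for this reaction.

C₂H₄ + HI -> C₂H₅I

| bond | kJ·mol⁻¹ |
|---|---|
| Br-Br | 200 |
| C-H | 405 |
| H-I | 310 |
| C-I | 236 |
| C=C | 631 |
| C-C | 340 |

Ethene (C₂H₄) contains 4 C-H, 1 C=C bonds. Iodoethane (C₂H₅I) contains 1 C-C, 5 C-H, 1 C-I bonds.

ΔH ≈ −40 kJ

Bonds broken (reactants):
  C-H: 4 × 405 = 1620
  C=C: 1 × 631 = 631
  H-I: 1 × 310 = 310
  Σ(broken) = 2561 kJ
Bonds formed (products):
  C-C: 1 × 340 = 340
  C-H: 5 × 405 = 2025
  C-I: 1 × 236 = 236
  Σ(formed) = 2601 kJ
ΔH = Σ(broken) − Σ(formed) = 2561 − 2601 = −40 kJ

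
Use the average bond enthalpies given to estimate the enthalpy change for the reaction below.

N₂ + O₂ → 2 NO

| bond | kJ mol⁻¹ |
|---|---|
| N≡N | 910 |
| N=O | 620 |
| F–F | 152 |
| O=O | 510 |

Bonds broken (reactants):
  N≡N: 1 × 910 = 910
  O=O: 1 × 510 = 510
  Σ(broken) = 1420 kJ
Bonds formed (products):
  N=O: 2 × 620 = 1240
  Σ(formed) = 1240 kJ
ΔH = Σ(broken) − Σ(formed) = 1420 − 1240 = +180 kJ

ΔH ≈ +180 kJ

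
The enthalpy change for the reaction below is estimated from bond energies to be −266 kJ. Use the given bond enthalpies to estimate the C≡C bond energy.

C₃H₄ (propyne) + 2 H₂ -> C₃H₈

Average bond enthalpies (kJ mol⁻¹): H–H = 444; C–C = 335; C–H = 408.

D(C≡C) ≈ 813 kJ/mol

Let D be the C≡C bond energy.
Σ(broken) = 1×D + 1×335 + 4×408 + 2×444 = 2855 + D
Σ(formed) = 2×335 + 8×408 = 3934
ΔH = Σ(broken) − Σ(formed) = (2855 + D) − (3934) = −1079 + D
Setting this equal to −266 kJ gives D = 813 kJ/mol.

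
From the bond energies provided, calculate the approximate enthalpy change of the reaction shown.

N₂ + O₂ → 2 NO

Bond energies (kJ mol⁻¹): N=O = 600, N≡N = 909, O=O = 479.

Bonds broken (reactants):
  N≡N: 1 × 909 = 909
  O=O: 1 × 479 = 479
  Σ(broken) = 1388 kJ
Bonds formed (products):
  N=O: 2 × 600 = 1200
  Σ(formed) = 1200 kJ
ΔH = Σ(broken) − Σ(formed) = 1388 − 1200 = +188 kJ

ΔH ≈ +188 kJ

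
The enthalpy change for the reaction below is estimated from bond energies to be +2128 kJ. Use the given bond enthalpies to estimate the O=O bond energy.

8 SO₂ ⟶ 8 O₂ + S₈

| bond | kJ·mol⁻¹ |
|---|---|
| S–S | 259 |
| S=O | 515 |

Let D be the O=O bond energy.
Σ(broken) = 16×515 = 8240
Σ(formed) = 8×D + 8×259 = 2072 + 8D
ΔH = Σ(broken) − Σ(formed) = (8240) − (2072 + 8D) = +6168 − 8D
Setting this equal to +2128 kJ gives 8D = 4040, so D = 505 kJ/mol.

D(O=O) ≈ 505 kJ/mol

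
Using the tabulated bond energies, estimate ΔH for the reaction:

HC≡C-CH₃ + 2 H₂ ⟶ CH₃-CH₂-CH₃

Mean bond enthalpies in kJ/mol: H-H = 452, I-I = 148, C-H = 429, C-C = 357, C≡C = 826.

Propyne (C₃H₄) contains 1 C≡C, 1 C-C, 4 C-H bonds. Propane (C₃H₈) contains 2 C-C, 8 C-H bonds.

ΔH ≈ −343 kJ

Bonds broken (reactants):
  C≡C: 1 × 826 = 826
  C-C: 1 × 357 = 357
  C-H: 4 × 429 = 1716
  H-H: 2 × 452 = 904
  Σ(broken) = 3803 kJ
Bonds formed (products):
  C-C: 2 × 357 = 714
  C-H: 8 × 429 = 3432
  Σ(formed) = 4146 kJ
ΔH = Σ(broken) − Σ(formed) = 3803 − 4146 = −343 kJ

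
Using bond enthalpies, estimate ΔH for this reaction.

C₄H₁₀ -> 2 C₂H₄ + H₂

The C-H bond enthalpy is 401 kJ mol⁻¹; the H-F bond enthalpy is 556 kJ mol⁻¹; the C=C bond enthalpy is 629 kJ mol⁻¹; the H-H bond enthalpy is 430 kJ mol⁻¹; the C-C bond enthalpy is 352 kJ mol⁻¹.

Bonds broken (reactants):
  C-C: 3 × 352 = 1056
  C-H: 10 × 401 = 4010
  Σ(broken) = 5066 kJ
Bonds formed (products):
  C-H: 8 × 401 = 3208
  C=C: 2 × 629 = 1258
  H-H: 1 × 430 = 430
  Σ(formed) = 4896 kJ
ΔH = Σ(broken) − Σ(formed) = 5066 − 4896 = +170 kJ

ΔH ≈ +170 kJ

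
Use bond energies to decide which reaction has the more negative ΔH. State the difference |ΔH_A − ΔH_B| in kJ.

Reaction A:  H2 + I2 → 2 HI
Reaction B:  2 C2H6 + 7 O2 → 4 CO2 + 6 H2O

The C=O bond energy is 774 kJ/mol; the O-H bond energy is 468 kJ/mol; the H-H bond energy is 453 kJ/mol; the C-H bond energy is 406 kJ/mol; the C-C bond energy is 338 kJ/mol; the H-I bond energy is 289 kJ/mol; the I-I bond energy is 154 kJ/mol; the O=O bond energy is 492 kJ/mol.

Reaction B, by 2845 kJ

Reaction A:
  Bonds broken (reactants):
    H-H: 1 × 453 = 453
    I-I: 1 × 154 = 154
    Σ(broken) = 607 kJ
  Bonds formed (products):
    H-I: 2 × 289 = 578
    Σ(formed) = 578 kJ
  ΔH_A = 607 − 578 = +29 kJ
Reaction B:
  Bonds broken (reactants):
    C-C: 2 × 338 = 676
    C-H: 12 × 406 = 4872
    O=O: 7 × 492 = 3444
    Σ(broken) = 8992 kJ
  Bonds formed (products):
    C=O: 8 × 774 = 6192
    O-H: 12 × 468 = 5616
    Σ(formed) = 11808 kJ
  ΔH_B = 8992 − 11808 = −2816 kJ
ΔH_A − ΔH_B = +2845 kJ, so reaction B has the more negative ΔH; |ΔH_A − ΔH_B| = 2845 kJ.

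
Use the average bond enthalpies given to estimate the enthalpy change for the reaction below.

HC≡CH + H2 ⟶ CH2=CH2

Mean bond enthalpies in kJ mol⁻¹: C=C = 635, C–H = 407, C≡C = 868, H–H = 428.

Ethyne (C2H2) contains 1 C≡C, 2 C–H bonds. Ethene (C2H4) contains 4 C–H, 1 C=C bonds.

Bonds broken (reactants):
  C≡C: 1 × 868 = 868
  C–H: 2 × 407 = 814
  H–H: 1 × 428 = 428
  Σ(broken) = 2110 kJ
Bonds formed (products):
  C–H: 4 × 407 = 1628
  C=C: 1 × 635 = 635
  Σ(formed) = 2263 kJ
ΔH = Σ(broken) − Σ(formed) = 2110 − 2263 = −153 kJ

ΔH ≈ −153 kJ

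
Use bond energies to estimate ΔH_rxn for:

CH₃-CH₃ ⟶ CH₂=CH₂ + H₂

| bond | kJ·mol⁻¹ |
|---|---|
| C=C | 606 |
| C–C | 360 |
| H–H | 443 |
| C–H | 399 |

Bonds broken (reactants):
  C–C: 1 × 360 = 360
  C–H: 6 × 399 = 2394
  Σ(broken) = 2754 kJ
Bonds formed (products):
  C–H: 4 × 399 = 1596
  C=C: 1 × 606 = 606
  H–H: 1 × 443 = 443
  Σ(formed) = 2645 kJ
ΔH = Σ(broken) − Σ(formed) = 2754 − 2645 = +109 kJ

ΔH ≈ +109 kJ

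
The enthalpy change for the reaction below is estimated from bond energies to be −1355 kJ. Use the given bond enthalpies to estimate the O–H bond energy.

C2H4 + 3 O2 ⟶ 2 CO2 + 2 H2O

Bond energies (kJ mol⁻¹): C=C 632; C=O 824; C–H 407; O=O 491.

Let D be the O–H bond energy.
Σ(broken) = 4×407 + 1×632 + 3×491 = 3733
Σ(formed) = 4×824 + 4×D = 3296 + 4D
ΔH = Σ(broken) − Σ(formed) = (3733) − (3296 + 4D) = +437 − 4D
Setting this equal to −1355 kJ gives 4D = 1792, so D = 448 kJ/mol.

D(O–H) ≈ 448 kJ/mol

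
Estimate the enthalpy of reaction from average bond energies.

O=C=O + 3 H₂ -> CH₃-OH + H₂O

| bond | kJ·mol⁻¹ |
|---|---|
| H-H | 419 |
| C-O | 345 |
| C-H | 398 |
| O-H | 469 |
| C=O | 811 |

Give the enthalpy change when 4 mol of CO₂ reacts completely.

Bonds broken (reactants):
  C=O: 2 × 811 = 1622
  H-H: 3 × 419 = 1257
  Σ(broken) = 2879 kJ
Bonds formed (products):
  C-H: 3 × 398 = 1194
  C-O: 1 × 345 = 345
  O-H: 3 × 469 = 1407
  Σ(formed) = 2946 kJ
ΔH = Σ(broken) − Σ(formed) = 2879 − 2946 = −67 kJ
For 4× the reaction as written: 4 × (−67) = −268 kJ

ΔH = −268 kJ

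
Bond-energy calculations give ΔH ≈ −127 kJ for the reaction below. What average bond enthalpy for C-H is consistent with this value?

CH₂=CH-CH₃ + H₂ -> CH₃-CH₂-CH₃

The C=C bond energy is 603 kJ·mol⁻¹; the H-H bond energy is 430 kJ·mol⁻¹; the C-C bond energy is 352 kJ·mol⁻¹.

D(C-H) ≈ 404 kJ/mol

Let D be the C-H bond energy.
Σ(broken) = 1×352 + 6×D + 1×603 + 1×430 = 1385 + 6D
Σ(formed) = 2×352 + 8×D = 704 + 8D
ΔH = Σ(broken) − Σ(formed) = (1385 + 6D) − (704 + 8D) = +681 − 2D
Setting this equal to −127 kJ gives 2D = 808, so D = 404 kJ/mol.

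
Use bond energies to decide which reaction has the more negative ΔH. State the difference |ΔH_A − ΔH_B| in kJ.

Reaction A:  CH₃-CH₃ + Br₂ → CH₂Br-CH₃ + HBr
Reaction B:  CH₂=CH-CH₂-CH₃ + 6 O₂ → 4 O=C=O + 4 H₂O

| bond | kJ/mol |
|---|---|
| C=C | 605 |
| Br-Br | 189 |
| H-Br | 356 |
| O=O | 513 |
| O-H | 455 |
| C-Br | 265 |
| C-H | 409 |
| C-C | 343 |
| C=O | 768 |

Reaction B, by 2120 kJ

Reaction A:
  Bonds broken (reactants):
    Br-Br: 1 × 189 = 189
    C-C: 1 × 343 = 343
    C-H: 6 × 409 = 2454
    Σ(broken) = 2986 kJ
  Bonds formed (products):
    C-Br: 1 × 265 = 265
    C-C: 1 × 343 = 343
    C-H: 5 × 409 = 2045
    H-Br: 1 × 356 = 356
    Σ(formed) = 3009 kJ
  ΔH_A = 2986 − 3009 = −23 kJ
Reaction B:
  Bonds broken (reactants):
    C-C: 2 × 343 = 686
    C-H: 8 × 409 = 3272
    C=C: 1 × 605 = 605
    O=O: 6 × 513 = 3078
    Σ(broken) = 7641 kJ
  Bonds formed (products):
    C=O: 8 × 768 = 6144
    O-H: 8 × 455 = 3640
    Σ(formed) = 9784 kJ
  ΔH_B = 7641 − 9784 = −2143 kJ
ΔH_A − ΔH_B = +2120 kJ, so reaction B has the more negative ΔH; |ΔH_A − ΔH_B| = 2120 kJ.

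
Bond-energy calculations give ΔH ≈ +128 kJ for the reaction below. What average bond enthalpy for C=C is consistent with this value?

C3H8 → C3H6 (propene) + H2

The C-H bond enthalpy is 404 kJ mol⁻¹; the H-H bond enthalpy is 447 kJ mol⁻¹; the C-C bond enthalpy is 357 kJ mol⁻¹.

Let D be the C=C bond energy.
Σ(broken) = 2×357 + 8×404 = 3946
Σ(formed) = 1×357 + 6×404 + 1×D + 1×447 = 3228 + D
ΔH = Σ(broken) − Σ(formed) = (3946) − (3228 + D) = +718 − D
Setting this equal to +128 kJ gives D = 590 kJ/mol.

D(C=C) ≈ 590 kJ/mol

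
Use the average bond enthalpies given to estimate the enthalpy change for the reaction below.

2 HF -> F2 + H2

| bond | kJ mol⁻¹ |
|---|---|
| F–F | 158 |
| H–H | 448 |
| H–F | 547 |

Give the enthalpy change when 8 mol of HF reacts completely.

Bonds broken (reactants):
  H–F: 2 × 547 = 1094
  Σ(broken) = 1094 kJ
Bonds formed (products):
  F–F: 1 × 158 = 158
  H–H: 1 × 448 = 448
  Σ(formed) = 606 kJ
ΔH = Σ(broken) − Σ(formed) = 1094 − 606 = +488 kJ
For 4× the reaction as written: 4 × (+488) = +1952 kJ

ΔH = +1952 kJ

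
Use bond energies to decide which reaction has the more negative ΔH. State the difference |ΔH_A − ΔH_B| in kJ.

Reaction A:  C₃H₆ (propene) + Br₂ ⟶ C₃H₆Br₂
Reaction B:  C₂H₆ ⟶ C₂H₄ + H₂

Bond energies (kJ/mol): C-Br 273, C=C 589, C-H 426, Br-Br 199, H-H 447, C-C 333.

Reaction A:
  Bonds broken (reactants):
    Br-Br: 1 × 199 = 199
    C-C: 1 × 333 = 333
    C-H: 6 × 426 = 2556
    C=C: 1 × 589 = 589
    Σ(broken) = 3677 kJ
  Bonds formed (products):
    C-Br: 2 × 273 = 546
    C-C: 2 × 333 = 666
    C-H: 6 × 426 = 2556
    Σ(formed) = 3768 kJ
  ΔH_A = 3677 − 3768 = −91 kJ
Reaction B:
  Bonds broken (reactants):
    C-C: 1 × 333 = 333
    C-H: 6 × 426 = 2556
    Σ(broken) = 2889 kJ
  Bonds formed (products):
    C-H: 4 × 426 = 1704
    C=C: 1 × 589 = 589
    H-H: 1 × 447 = 447
    Σ(formed) = 2740 kJ
  ΔH_B = 2889 − 2740 = +149 kJ
ΔH_A − ΔH_B = −240 kJ, so reaction A has the more negative ΔH; |ΔH_A − ΔH_B| = 240 kJ.

Reaction A, by 240 kJ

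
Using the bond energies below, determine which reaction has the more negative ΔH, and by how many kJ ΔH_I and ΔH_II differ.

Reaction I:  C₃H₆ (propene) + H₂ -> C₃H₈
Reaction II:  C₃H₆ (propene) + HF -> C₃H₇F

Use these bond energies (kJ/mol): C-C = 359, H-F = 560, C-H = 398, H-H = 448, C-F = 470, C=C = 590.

Reaction I:
  Bonds broken (reactants):
    C-C: 1 × 359 = 359
    C-H: 6 × 398 = 2388
    C=C: 1 × 590 = 590
    H-H: 1 × 448 = 448
    Σ(broken) = 3785 kJ
  Bonds formed (products):
    C-C: 2 × 359 = 718
    C-H: 8 × 398 = 3184
    Σ(formed) = 3902 kJ
  ΔH_I = 3785 − 3902 = −117 kJ
Reaction II:
  Bonds broken (reactants):
    C-C: 1 × 359 = 359
    C-H: 6 × 398 = 2388
    C=C: 1 × 590 = 590
    H-F: 1 × 560 = 560
    Σ(broken) = 3897 kJ
  Bonds formed (products):
    C-C: 2 × 359 = 718
    C-F: 1 × 470 = 470
    C-H: 7 × 398 = 2786
    Σ(formed) = 3974 kJ
  ΔH_II = 3897 − 3974 = −77 kJ
ΔH_I − ΔH_II = −40 kJ, so reaction I has the more negative ΔH; |ΔH_I − ΔH_II| = 40 kJ.

Reaction I, by 40 kJ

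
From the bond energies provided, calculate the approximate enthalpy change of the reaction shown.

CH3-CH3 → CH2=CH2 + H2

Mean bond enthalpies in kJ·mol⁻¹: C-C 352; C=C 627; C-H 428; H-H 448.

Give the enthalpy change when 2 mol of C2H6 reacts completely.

ΔH = +266 kJ

Bonds broken (reactants):
  C-C: 1 × 352 = 352
  C-H: 6 × 428 = 2568
  Σ(broken) = 2920 kJ
Bonds formed (products):
  C-H: 4 × 428 = 1712
  C=C: 1 × 627 = 627
  H-H: 1 × 448 = 448
  Σ(formed) = 2787 kJ
ΔH = Σ(broken) − Σ(formed) = 2920 − 2787 = +133 kJ
For 2× the reaction as written: 2 × (+133) = +266 kJ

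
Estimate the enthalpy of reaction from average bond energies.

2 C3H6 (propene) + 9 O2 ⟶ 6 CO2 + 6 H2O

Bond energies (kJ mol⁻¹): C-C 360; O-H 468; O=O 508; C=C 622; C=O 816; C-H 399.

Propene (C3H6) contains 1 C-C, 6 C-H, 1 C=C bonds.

Bonds broken (reactants):
  C-C: 2 × 360 = 720
  C-H: 12 × 399 = 4788
  C=C: 2 × 622 = 1244
  O=O: 9 × 508 = 4572
  Σ(broken) = 11324 kJ
Bonds formed (products):
  C=O: 12 × 816 = 9792
  O-H: 12 × 468 = 5616
  Σ(formed) = 15408 kJ
ΔH = Σ(broken) − Σ(formed) = 11324 − 15408 = −4084 kJ

ΔH ≈ −4084 kJ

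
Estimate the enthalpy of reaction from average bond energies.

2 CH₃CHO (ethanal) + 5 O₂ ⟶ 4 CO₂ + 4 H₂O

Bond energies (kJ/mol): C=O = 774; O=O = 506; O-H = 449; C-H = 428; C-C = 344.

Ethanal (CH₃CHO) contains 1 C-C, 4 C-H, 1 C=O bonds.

ΔH ≈ −1594 kJ

Bonds broken (reactants):
  C-C: 2 × 344 = 688
  C-H: 8 × 428 = 3424
  C=O: 2 × 774 = 1548
  O=O: 5 × 506 = 2530
  Σ(broken) = 8190 kJ
Bonds formed (products):
  C=O: 8 × 774 = 6192
  O-H: 8 × 449 = 3592
  Σ(formed) = 9784 kJ
ΔH = Σ(broken) − Σ(formed) = 8190 − 9784 = −1594 kJ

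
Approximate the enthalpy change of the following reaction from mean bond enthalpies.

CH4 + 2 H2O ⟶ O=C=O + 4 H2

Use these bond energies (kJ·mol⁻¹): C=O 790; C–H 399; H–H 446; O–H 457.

ΔH ≈ +60 kJ

Bonds broken (reactants):
  C–H: 4 × 399 = 1596
  O–H: 4 × 457 = 1828
  Σ(broken) = 3424 kJ
Bonds formed (products):
  C=O: 2 × 790 = 1580
  H–H: 4 × 446 = 1784
  Σ(formed) = 3364 kJ
ΔH = Σ(broken) − Σ(formed) = 3424 − 3364 = +60 kJ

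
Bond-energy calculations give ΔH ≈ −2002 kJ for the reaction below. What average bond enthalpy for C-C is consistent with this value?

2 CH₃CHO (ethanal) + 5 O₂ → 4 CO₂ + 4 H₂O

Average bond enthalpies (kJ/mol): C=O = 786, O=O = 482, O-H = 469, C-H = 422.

Let D be the C-C bond energy.
Σ(broken) = 2×D + 8×422 + 2×786 + 5×482 = 7358 + 2D
Σ(formed) = 8×786 + 8×469 = 10040
ΔH = Σ(broken) − Σ(formed) = (7358 + 2D) − (10040) = −2682 + 2D
Setting this equal to −2002 kJ gives 2D = 680, so D = 340 kJ/mol.

D(C-C) ≈ 340 kJ/mol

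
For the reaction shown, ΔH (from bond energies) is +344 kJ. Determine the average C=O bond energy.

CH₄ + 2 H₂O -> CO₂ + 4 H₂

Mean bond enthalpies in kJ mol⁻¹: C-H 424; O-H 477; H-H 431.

D(C=O) ≈ 768 kJ/mol

Let D be the C=O bond energy.
Σ(broken) = 4×424 + 4×477 = 3604
Σ(formed) = 2×D + 4×431 = 1724 + 2D
ΔH = Σ(broken) − Σ(formed) = (3604) − (1724 + 2D) = +1880 − 2D
Setting this equal to +344 kJ gives 2D = 1536, so D = 768 kJ/mol.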